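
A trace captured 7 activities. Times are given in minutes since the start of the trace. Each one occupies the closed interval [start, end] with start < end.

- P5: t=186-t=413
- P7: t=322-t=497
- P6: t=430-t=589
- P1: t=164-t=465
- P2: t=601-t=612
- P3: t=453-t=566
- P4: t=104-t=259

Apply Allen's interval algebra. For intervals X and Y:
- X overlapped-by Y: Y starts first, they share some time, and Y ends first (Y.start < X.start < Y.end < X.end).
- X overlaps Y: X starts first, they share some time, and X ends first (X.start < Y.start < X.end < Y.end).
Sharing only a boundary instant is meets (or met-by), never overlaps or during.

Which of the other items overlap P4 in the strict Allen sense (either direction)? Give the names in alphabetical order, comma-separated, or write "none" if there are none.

P1, P5

Target P4 = [t=104, t=259].
P1 [t=164, t=465] → overlapped-by → yes.
P2 [t=601, t=612] → after → no.
P3 [t=453, t=566] → after → no.
P5 [t=186, t=413] → overlapped-by → yes.
P6 [t=430, t=589] → after → no.
P7 [t=322, t=497] → after → no.
Result: P1, P5.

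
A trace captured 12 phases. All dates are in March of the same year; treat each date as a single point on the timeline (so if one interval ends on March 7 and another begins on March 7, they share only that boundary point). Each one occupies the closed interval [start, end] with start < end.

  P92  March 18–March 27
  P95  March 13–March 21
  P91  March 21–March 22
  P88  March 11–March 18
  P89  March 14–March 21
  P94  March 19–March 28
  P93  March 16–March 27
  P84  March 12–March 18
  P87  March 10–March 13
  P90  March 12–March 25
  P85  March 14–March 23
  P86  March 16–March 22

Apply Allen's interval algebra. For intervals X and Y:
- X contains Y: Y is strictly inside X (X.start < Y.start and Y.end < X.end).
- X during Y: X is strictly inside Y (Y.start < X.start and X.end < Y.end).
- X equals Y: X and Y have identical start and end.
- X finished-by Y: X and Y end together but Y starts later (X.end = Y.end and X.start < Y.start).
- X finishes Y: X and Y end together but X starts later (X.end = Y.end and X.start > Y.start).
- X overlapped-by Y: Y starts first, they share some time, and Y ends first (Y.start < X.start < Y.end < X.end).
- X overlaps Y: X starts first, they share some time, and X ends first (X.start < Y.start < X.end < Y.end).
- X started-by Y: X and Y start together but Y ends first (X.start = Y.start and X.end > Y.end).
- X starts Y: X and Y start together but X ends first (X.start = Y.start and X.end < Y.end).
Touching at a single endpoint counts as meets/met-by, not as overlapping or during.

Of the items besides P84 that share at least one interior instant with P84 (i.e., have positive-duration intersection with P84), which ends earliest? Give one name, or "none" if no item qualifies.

Target P84 = [March 12, March 18].
P85 [March 14, March 23] → overlapped-by → candidate.
P86 [March 16, March 22] → overlapped-by → candidate.
P87 [March 10, March 13] → overlaps → candidate.
P88 [March 11, March 18] → finished-by → candidate.
P89 [March 14, March 21] → overlapped-by → candidate.
P90 [March 12, March 25] → started-by → candidate.
P91 [March 21, March 22] → after → excluded.
P92 [March 18, March 27] → met-by → excluded.
P93 [March 16, March 27] → overlapped-by → candidate.
P94 [March 19, March 28] → after → excluded.
P95 [March 13, March 21] → overlapped-by → candidate.
Among candidates, earliest end is March 13 → P87.

P87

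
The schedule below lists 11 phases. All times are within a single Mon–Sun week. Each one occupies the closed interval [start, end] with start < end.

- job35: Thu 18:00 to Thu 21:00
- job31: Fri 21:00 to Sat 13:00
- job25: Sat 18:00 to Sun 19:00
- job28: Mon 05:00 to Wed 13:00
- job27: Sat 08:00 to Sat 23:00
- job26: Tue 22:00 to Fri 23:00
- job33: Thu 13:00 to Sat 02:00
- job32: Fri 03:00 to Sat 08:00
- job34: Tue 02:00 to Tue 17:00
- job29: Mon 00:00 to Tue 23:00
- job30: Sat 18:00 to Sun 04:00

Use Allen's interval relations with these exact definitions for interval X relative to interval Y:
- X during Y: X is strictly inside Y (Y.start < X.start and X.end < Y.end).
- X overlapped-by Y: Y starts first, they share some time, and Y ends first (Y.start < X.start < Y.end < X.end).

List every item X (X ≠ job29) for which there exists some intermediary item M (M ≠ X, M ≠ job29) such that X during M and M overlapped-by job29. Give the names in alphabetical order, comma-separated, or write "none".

job34, job35

Target job29 = [Mon 00:00, Tue 23:00].
Intermediaries M with M overlapped-by job29: job26, job28.
Via job26 — items with X during job26: job35.
Via job28 — items with X during job28: job34.
Union: job34, job35.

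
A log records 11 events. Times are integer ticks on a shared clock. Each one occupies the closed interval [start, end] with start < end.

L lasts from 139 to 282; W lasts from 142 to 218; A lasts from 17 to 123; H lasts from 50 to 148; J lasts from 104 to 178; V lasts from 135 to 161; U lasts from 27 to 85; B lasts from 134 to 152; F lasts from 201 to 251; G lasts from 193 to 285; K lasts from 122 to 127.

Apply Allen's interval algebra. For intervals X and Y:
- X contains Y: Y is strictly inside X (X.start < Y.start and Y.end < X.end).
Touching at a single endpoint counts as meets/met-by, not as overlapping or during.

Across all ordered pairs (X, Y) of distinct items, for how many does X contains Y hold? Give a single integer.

8

Checking all 110 ordered pairs for relation 'contains'; matching pairs in alphabetical order:
(A, U): A contains U ✓
(G, F): G contains F ✓
(H, K): H contains K ✓
(J, B): J contains B ✓
(J, K): J contains K ✓
(J, V): J contains V ✓
(L, F): L contains F ✓
(L, W): L contains W ✓
Count: 8.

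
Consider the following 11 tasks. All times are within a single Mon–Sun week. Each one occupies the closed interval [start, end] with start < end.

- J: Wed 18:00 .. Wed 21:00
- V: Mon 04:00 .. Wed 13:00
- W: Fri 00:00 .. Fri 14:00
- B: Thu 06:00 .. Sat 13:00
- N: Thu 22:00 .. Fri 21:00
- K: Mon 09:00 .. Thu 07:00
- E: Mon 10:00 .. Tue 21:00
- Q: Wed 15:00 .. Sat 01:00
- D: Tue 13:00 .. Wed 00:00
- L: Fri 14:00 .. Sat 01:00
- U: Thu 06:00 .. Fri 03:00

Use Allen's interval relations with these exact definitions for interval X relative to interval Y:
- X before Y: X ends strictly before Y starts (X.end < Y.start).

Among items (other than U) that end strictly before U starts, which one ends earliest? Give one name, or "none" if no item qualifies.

E

Target U = [Thu 06:00, Fri 03:00].
B [Thu 06:00, Sat 13:00] → started-by → excluded.
D [Tue 13:00, Wed 00:00] → before → candidate.
E [Mon 10:00, Tue 21:00] → before → candidate.
J [Wed 18:00, Wed 21:00] → before → candidate.
K [Mon 09:00, Thu 07:00] → overlaps → excluded.
L [Fri 14:00, Sat 01:00] → after → excluded.
N [Thu 22:00, Fri 21:00] → overlapped-by → excluded.
Q [Wed 15:00, Sat 01:00] → contains → excluded.
V [Mon 04:00, Wed 13:00] → before → candidate.
W [Fri 00:00, Fri 14:00] → overlapped-by → excluded.
Among candidates, earliest end is Tue 21:00 → E.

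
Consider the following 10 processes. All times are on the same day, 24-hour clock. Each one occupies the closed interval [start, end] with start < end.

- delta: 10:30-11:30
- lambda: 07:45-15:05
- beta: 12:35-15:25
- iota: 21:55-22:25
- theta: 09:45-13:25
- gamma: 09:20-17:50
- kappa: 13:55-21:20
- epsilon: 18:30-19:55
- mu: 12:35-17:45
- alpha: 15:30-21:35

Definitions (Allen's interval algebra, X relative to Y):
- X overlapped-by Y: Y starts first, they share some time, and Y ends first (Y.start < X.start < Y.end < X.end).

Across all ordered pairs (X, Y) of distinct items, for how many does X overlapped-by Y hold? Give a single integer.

Checking all 90 ordered pairs for relation 'overlapped-by'; matching pairs in alphabetical order:
(alpha, gamma): alpha overlapped-by gamma ✓
(alpha, kappa): alpha overlapped-by kappa ✓
(alpha, mu): alpha overlapped-by mu ✓
(beta, lambda): beta overlapped-by lambda ✓
(beta, theta): beta overlapped-by theta ✓
(gamma, lambda): gamma overlapped-by lambda ✓
(kappa, beta): kappa overlapped-by beta ✓
(kappa, gamma): kappa overlapped-by gamma ✓
(kappa, lambda): kappa overlapped-by lambda ✓
(kappa, mu): kappa overlapped-by mu ✓
(mu, lambda): mu overlapped-by lambda ✓
(mu, theta): mu overlapped-by theta ✓
Count: 12.

12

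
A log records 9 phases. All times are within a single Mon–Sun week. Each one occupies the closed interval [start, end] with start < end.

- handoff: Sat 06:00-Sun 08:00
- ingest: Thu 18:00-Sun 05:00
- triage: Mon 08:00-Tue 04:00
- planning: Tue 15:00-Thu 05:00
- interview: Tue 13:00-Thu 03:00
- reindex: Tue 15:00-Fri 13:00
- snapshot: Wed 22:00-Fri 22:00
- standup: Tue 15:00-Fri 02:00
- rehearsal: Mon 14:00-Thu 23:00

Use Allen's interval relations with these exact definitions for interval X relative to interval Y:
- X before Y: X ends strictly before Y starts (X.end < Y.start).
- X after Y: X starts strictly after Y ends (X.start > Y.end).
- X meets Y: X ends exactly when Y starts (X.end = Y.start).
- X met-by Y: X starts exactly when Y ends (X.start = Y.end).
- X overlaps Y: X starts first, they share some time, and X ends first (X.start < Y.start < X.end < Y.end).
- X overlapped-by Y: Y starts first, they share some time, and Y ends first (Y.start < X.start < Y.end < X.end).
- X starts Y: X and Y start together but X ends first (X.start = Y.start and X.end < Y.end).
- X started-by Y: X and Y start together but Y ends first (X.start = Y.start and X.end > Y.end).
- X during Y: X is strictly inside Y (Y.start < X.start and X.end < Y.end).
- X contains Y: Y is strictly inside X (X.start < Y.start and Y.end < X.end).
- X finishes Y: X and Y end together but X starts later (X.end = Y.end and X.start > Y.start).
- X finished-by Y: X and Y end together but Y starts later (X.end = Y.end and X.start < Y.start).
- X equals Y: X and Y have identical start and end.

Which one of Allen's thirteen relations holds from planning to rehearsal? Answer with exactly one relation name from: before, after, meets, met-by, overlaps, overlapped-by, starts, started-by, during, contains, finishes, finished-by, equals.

during

planning = [Tue 15:00, Thu 05:00]; rehearsal = [Mon 14:00, Thu 23:00].
Compare endpoints: planning.start > rehearsal.start, planning.start < rehearsal.end, planning.end > rehearsal.start, planning.end < rehearsal.end.
That pattern is 'during'.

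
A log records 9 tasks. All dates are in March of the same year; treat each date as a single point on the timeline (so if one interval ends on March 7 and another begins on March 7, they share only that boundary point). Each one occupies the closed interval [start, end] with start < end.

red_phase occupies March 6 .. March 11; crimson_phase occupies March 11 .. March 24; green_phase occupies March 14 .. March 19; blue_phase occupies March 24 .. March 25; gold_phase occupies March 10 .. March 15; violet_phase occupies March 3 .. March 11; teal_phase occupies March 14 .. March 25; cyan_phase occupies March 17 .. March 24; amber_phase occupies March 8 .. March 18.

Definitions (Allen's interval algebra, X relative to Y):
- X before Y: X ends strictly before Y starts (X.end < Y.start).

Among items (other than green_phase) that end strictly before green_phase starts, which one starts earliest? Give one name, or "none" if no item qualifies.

violet_phase

Target green_phase = [March 14, March 19].
amber_phase [March 8, March 18] → overlaps → excluded.
blue_phase [March 24, March 25] → after → excluded.
crimson_phase [March 11, March 24] → contains → excluded.
cyan_phase [March 17, March 24] → overlapped-by → excluded.
gold_phase [March 10, March 15] → overlaps → excluded.
red_phase [March 6, March 11] → before → candidate.
teal_phase [March 14, March 25] → started-by → excluded.
violet_phase [March 3, March 11] → before → candidate.
Among candidates, earliest start is March 3 → violet_phase.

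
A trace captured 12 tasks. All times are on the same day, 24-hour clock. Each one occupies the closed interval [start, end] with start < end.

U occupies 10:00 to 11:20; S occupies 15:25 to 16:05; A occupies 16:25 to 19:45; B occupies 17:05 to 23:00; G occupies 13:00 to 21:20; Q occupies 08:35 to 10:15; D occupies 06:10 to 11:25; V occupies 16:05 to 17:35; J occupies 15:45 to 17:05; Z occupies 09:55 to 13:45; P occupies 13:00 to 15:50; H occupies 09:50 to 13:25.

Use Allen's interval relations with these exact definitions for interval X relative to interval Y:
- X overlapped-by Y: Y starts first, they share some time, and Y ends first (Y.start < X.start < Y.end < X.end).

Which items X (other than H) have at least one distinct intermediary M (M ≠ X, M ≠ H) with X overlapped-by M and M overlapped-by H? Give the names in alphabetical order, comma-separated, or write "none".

Target H = [09:50, 13:25].
Intermediaries M with M overlapped-by H: G, P, Z.
Via G — items with X overlapped-by G: B.
Via P — items with X overlapped-by P: J, S.
Via Z — items with X overlapped-by Z: G, P.
Union: B, G, J, P, S.

B, G, J, P, S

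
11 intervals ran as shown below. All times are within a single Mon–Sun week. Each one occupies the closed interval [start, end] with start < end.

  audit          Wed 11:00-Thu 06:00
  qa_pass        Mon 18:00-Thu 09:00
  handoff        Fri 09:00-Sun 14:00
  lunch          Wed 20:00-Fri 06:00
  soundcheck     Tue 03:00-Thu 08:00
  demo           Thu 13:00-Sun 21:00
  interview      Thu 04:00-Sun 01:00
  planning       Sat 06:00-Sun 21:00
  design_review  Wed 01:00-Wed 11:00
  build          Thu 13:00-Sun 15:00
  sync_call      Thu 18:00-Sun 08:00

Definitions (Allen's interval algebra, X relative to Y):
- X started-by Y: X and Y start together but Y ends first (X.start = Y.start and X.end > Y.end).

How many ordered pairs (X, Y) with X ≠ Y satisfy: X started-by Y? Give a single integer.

1

Checking all 110 ordered pairs for relation 'started-by'; matching pairs in alphabetical order:
(demo, build): demo started-by build ✓
Count: 1.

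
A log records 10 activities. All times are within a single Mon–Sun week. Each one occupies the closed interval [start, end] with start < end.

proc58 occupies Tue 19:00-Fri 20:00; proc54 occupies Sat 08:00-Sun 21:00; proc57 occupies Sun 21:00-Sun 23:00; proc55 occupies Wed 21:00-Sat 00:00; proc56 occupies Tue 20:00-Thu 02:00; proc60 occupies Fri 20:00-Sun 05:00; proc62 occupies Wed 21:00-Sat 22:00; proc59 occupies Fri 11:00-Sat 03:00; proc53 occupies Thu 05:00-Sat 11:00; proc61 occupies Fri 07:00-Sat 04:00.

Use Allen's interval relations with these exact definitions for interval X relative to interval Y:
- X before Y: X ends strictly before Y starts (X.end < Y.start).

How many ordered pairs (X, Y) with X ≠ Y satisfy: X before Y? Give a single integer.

Checking all 90 ordered pairs for relation 'before'; matching pairs in alphabetical order:
(proc53, proc57): proc53 before proc57 ✓
(proc55, proc54): proc55 before proc54 ✓
(proc55, proc57): proc55 before proc57 ✓
(proc56, proc53): proc56 before proc53 ✓
(proc56, proc54): proc56 before proc54 ✓
(proc56, proc57): proc56 before proc57 ✓
(proc56, proc59): proc56 before proc59 ✓
(proc56, proc60): proc56 before proc60 ✓
(proc56, proc61): proc56 before proc61 ✓
(proc58, proc54): proc58 before proc54 ✓
(proc58, proc57): proc58 before proc57 ✓
(proc59, proc54): proc59 before proc54 ✓
(proc59, proc57): proc59 before proc57 ✓
(proc60, proc57): proc60 before proc57 ✓
(proc61, proc54): proc61 before proc54 ✓
(proc61, proc57): proc61 before proc57 ✓
(proc62, proc57): proc62 before proc57 ✓
Count: 17.

17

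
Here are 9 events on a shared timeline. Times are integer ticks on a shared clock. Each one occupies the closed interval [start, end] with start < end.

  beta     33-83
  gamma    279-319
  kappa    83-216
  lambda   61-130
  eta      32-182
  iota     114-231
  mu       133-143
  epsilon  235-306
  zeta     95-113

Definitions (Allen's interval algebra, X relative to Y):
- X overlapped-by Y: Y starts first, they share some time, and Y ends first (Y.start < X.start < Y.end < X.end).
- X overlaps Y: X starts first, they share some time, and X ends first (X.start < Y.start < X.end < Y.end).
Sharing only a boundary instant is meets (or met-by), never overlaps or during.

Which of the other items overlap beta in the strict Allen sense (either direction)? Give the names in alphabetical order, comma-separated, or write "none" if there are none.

lambda

Target beta = [33, 83].
epsilon [235, 306] → after → no.
eta [32, 182] → contains → no.
gamma [279, 319] → after → no.
iota [114, 231] → after → no.
kappa [83, 216] → met-by → no.
lambda [61, 130] → overlapped-by → yes.
mu [133, 143] → after → no.
zeta [95, 113] → after → no.
Result: lambda.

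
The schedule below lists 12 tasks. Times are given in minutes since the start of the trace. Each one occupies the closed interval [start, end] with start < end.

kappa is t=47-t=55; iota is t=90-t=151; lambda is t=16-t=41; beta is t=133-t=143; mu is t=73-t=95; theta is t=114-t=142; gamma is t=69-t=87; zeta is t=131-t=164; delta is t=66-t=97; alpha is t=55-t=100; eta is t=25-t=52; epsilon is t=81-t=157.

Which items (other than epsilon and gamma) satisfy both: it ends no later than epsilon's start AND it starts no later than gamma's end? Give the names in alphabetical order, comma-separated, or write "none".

eta, kappa, lambda

Conditions: its end is no later than epsilon's start (X.end <= t=81) AND its start is no later than gamma's end (X.start <= t=87).
alpha: end t=100 <= t=81? ✗; start t=55 <= t=87? ✓ → no.
beta: end t=143 <= t=81? ✗; start t=133 <= t=87? ✗ → no.
delta: end t=97 <= t=81? ✗; start t=66 <= t=87? ✓ → no.
eta: end t=52 <= t=81? ✓; start t=25 <= t=87? ✓ → yes.
iota: end t=151 <= t=81? ✗; start t=90 <= t=87? ✗ → no.
kappa: end t=55 <= t=81? ✓; start t=47 <= t=87? ✓ → yes.
lambda: end t=41 <= t=81? ✓; start t=16 <= t=87? ✓ → yes.
mu: end t=95 <= t=81? ✗; start t=73 <= t=87? ✓ → no.
theta: end t=142 <= t=81? ✗; start t=114 <= t=87? ✗ → no.
zeta: end t=164 <= t=81? ✗; start t=131 <= t=87? ✗ → no.
Result: eta, kappa, lambda.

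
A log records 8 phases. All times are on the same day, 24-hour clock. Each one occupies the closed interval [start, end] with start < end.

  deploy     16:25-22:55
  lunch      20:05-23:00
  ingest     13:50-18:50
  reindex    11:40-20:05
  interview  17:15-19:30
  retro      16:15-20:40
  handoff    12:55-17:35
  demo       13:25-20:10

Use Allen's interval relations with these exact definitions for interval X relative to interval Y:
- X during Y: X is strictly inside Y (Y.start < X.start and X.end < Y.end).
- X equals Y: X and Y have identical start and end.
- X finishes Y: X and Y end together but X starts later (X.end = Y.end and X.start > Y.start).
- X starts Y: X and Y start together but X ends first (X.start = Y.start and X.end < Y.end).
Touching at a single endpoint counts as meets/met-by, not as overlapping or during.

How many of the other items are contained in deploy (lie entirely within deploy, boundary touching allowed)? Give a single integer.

Target deploy = [16:25, 22:55].
demo [13:25, 20:10] → overlaps → no.
handoff [12:55, 17:35] → overlaps → no.
ingest [13:50, 18:50] → overlaps → no.
interview [17:15, 19:30] → during → counts.
lunch [20:05, 23:00] → overlapped-by → no.
reindex [11:40, 20:05] → overlaps → no.
retro [16:15, 20:40] → overlaps → no.
Total: 1.

1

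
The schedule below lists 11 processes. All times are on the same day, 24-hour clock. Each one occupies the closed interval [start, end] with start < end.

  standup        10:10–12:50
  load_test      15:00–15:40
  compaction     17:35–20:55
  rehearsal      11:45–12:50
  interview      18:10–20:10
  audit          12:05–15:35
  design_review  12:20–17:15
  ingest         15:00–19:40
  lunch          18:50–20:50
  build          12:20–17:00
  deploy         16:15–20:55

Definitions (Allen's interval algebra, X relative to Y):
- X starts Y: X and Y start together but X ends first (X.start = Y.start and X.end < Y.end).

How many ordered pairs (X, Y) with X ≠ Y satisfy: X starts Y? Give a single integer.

Checking all 110 ordered pairs for relation 'starts'; matching pairs in alphabetical order:
(build, design_review): build starts design_review ✓
(load_test, ingest): load_test starts ingest ✓
Count: 2.

2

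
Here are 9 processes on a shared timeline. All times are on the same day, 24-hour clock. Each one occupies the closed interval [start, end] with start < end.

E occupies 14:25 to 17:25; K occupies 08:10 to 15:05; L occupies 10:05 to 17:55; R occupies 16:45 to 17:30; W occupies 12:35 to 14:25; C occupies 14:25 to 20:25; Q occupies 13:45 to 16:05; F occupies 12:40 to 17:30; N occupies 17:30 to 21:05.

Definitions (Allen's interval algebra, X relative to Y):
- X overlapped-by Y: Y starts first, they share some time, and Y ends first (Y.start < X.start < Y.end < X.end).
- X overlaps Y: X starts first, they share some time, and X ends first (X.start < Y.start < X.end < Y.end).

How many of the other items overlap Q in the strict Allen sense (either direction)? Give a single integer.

4

Target Q = [13:45, 16:05].
C [14:25, 20:25] → overlapped-by → counts.
E [14:25, 17:25] → overlapped-by → counts.
F [12:40, 17:30] → contains → no.
K [08:10, 15:05] → overlaps → counts.
L [10:05, 17:55] → contains → no.
N [17:30, 21:05] → after → no.
R [16:45, 17:30] → after → no.
W [12:35, 14:25] → overlaps → counts.
Total: 4.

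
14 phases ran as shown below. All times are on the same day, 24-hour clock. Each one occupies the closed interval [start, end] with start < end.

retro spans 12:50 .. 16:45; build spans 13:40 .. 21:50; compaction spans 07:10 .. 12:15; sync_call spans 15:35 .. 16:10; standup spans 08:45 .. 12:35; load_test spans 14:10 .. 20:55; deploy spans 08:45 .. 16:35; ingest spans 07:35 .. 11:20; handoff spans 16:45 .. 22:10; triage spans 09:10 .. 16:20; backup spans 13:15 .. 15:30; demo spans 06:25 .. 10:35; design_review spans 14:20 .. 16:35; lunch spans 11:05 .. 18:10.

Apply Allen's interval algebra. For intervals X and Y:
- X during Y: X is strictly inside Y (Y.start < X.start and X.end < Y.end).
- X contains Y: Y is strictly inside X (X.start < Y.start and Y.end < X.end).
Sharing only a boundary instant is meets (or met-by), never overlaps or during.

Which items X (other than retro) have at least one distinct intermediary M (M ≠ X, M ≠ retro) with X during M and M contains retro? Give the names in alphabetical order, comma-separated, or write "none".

Target retro = [12:50, 16:45].
Intermediaries M with M contains retro: lunch.
Via lunch — items with X during lunch: backup, design_review, sync_call.
Union: backup, design_review, sync_call.

backup, design_review, sync_call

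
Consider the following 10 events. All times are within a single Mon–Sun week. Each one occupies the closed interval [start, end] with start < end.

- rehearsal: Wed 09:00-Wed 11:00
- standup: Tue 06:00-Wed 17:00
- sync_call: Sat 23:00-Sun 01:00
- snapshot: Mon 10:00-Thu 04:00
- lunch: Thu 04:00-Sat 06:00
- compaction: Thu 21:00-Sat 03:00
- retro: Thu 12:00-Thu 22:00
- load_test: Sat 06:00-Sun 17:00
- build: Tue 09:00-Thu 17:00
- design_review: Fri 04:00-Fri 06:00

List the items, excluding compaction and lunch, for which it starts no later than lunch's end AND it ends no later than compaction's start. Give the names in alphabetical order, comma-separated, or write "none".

Conditions: its start is no later than lunch's end (X.start <= Sat 06:00) AND its end is no later than compaction's start (X.end <= Thu 21:00).
build: start Tue 09:00 <= Sat 06:00? ✓; end Thu 17:00 <= Thu 21:00? ✓ → yes.
design_review: start Fri 04:00 <= Sat 06:00? ✓; end Fri 06:00 <= Thu 21:00? ✗ → no.
load_test: start Sat 06:00 <= Sat 06:00? ✓; end Sun 17:00 <= Thu 21:00? ✗ → no.
rehearsal: start Wed 09:00 <= Sat 06:00? ✓; end Wed 11:00 <= Thu 21:00? ✓ → yes.
retro: start Thu 12:00 <= Sat 06:00? ✓; end Thu 22:00 <= Thu 21:00? ✗ → no.
snapshot: start Mon 10:00 <= Sat 06:00? ✓; end Thu 04:00 <= Thu 21:00? ✓ → yes.
standup: start Tue 06:00 <= Sat 06:00? ✓; end Wed 17:00 <= Thu 21:00? ✓ → yes.
sync_call: start Sat 23:00 <= Sat 06:00? ✗; end Sun 01:00 <= Thu 21:00? ✗ → no.
Result: build, rehearsal, snapshot, standup.

build, rehearsal, snapshot, standup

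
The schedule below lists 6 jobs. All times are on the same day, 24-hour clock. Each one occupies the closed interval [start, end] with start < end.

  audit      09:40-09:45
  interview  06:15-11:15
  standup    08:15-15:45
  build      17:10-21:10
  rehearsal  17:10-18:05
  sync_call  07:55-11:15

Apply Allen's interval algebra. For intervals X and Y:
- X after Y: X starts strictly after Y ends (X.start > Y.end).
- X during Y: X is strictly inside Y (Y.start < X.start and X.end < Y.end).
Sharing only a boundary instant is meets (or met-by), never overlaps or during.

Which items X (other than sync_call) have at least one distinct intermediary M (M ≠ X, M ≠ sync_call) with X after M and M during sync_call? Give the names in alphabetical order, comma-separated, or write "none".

Target sync_call = [07:55, 11:15].
Intermediaries M with M during sync_call: audit.
Via audit — items with X after audit: build, rehearsal.
Union: build, rehearsal.

build, rehearsal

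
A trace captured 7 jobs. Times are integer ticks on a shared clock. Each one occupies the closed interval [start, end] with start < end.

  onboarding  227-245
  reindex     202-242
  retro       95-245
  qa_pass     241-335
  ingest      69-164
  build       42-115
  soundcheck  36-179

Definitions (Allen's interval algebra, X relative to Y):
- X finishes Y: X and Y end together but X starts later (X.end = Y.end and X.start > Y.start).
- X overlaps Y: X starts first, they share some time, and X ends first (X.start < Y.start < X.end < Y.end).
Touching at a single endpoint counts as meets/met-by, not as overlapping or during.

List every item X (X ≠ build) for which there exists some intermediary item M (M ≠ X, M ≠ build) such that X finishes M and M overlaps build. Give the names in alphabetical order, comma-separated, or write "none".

Target build = [42, 115].
Intermediaries M with M overlaps build: none.
Union: none.

none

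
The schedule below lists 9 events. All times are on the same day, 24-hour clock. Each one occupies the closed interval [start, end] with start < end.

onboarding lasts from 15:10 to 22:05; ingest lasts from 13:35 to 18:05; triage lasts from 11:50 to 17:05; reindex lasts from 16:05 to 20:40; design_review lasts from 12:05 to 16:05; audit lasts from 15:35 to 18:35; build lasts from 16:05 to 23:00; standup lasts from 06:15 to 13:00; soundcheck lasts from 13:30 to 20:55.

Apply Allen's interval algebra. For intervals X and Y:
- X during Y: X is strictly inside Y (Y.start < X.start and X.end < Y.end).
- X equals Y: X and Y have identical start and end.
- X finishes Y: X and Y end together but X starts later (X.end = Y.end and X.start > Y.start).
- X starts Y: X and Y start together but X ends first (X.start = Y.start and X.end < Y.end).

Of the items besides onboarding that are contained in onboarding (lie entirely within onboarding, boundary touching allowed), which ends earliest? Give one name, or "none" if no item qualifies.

audit

Target onboarding = [15:10, 22:05].
audit [15:35, 18:35] → during → candidate.
build [16:05, 23:00] → overlapped-by → excluded.
design_review [12:05, 16:05] → overlaps → excluded.
ingest [13:35, 18:05] → overlaps → excluded.
reindex [16:05, 20:40] → during → candidate.
soundcheck [13:30, 20:55] → overlaps → excluded.
standup [06:15, 13:00] → before → excluded.
triage [11:50, 17:05] → overlaps → excluded.
Among candidates, earliest end is 18:35 → audit.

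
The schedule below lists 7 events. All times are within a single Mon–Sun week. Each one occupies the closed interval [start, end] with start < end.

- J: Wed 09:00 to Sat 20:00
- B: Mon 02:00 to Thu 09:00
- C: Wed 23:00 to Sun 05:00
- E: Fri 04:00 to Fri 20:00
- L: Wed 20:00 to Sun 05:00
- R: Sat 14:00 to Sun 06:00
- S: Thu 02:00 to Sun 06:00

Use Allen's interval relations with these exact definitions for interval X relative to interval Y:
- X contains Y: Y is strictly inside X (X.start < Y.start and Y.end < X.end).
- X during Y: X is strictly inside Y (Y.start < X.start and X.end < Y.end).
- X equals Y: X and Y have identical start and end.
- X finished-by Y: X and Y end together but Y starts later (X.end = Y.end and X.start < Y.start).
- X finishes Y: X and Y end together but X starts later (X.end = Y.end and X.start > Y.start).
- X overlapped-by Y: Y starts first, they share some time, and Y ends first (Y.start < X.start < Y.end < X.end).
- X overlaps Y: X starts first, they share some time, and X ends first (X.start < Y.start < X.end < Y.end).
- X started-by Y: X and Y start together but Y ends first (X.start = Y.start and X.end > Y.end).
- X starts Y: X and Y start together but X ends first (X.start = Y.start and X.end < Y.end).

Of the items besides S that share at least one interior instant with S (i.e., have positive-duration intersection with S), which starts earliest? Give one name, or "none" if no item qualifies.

B

Target S = [Thu 02:00, Sun 06:00].
B [Mon 02:00, Thu 09:00] → overlaps → candidate.
C [Wed 23:00, Sun 05:00] → overlaps → candidate.
E [Fri 04:00, Fri 20:00] → during → candidate.
J [Wed 09:00, Sat 20:00] → overlaps → candidate.
L [Wed 20:00, Sun 05:00] → overlaps → candidate.
R [Sat 14:00, Sun 06:00] → finishes → candidate.
Among candidates, earliest start is Mon 02:00 → B.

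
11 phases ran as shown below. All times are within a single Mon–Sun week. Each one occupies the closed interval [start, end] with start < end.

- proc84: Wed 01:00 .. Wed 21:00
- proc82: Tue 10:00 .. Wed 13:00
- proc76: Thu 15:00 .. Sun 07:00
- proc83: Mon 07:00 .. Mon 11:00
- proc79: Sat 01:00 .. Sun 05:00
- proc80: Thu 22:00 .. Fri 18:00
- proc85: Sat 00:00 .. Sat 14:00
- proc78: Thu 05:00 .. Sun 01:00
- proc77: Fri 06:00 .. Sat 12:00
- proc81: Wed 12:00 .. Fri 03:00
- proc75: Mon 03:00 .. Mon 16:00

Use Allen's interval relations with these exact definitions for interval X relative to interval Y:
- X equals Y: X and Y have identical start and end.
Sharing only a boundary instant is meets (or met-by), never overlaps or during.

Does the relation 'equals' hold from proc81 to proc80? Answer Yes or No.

No

proc81 = [Wed 12:00, Fri 03:00], proc80 = [Thu 22:00, Fri 18:00].
Actual relation of proc81 to proc80: overlaps.
Asked whether 'equals' holds → No.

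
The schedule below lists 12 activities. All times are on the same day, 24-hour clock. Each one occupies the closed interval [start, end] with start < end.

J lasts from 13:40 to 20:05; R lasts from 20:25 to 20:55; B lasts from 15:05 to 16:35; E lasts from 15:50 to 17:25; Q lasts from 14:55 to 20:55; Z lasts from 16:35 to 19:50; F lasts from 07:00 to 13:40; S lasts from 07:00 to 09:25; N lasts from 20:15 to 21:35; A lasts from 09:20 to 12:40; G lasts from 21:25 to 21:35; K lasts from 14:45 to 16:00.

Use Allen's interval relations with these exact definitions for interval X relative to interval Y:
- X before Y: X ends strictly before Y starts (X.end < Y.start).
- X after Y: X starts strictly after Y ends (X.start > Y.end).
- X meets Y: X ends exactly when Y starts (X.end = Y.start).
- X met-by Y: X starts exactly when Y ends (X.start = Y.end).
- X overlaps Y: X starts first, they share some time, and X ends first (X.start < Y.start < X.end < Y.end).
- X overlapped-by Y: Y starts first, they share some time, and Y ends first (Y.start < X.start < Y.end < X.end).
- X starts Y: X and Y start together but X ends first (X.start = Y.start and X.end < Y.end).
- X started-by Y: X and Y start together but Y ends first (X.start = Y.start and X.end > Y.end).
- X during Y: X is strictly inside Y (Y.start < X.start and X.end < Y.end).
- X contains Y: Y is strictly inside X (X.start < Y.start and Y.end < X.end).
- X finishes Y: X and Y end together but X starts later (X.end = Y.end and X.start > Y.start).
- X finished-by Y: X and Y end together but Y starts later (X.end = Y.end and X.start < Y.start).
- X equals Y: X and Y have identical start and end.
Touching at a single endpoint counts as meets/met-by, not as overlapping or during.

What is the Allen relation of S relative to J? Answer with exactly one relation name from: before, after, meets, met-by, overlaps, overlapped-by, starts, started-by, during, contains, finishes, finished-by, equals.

before

S = [07:00, 09:25]; J = [13:40, 20:05].
Compare endpoints: S.start < J.start, S.start < J.end, S.end < J.start, S.end < J.end.
That pattern is 'before'.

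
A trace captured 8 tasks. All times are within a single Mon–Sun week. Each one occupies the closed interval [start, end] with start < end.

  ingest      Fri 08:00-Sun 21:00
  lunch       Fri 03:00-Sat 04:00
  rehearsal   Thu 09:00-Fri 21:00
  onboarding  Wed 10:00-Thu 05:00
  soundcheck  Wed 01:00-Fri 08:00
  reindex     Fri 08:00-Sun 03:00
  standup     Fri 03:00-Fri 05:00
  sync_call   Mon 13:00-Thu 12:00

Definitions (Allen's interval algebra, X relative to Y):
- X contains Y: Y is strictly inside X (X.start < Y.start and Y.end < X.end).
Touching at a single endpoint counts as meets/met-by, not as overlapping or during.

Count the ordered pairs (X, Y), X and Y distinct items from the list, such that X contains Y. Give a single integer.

4

Checking all 56 ordered pairs for relation 'contains'; matching pairs in alphabetical order:
(rehearsal, standup): rehearsal contains standup ✓
(soundcheck, onboarding): soundcheck contains onboarding ✓
(soundcheck, standup): soundcheck contains standup ✓
(sync_call, onboarding): sync_call contains onboarding ✓
Count: 4.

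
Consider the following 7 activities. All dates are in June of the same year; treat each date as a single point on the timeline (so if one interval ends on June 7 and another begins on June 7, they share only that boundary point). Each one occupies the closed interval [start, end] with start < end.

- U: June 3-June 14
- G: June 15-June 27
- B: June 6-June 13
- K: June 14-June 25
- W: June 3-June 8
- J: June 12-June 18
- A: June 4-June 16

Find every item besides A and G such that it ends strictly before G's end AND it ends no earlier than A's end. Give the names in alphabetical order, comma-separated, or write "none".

Conditions: its end is strictly before G's end (X.end < June 27) AND its end is no earlier than A's end (X.end >= June 16).
B: end June 13 < June 27? ✓; end June 13 >= June 16? ✗ → no.
J: end June 18 < June 27? ✓; end June 18 >= June 16? ✓ → yes.
K: end June 25 < June 27? ✓; end June 25 >= June 16? ✓ → yes.
U: end June 14 < June 27? ✓; end June 14 >= June 16? ✗ → no.
W: end June 8 < June 27? ✓; end June 8 >= June 16? ✗ → no.
Result: J, K.

J, K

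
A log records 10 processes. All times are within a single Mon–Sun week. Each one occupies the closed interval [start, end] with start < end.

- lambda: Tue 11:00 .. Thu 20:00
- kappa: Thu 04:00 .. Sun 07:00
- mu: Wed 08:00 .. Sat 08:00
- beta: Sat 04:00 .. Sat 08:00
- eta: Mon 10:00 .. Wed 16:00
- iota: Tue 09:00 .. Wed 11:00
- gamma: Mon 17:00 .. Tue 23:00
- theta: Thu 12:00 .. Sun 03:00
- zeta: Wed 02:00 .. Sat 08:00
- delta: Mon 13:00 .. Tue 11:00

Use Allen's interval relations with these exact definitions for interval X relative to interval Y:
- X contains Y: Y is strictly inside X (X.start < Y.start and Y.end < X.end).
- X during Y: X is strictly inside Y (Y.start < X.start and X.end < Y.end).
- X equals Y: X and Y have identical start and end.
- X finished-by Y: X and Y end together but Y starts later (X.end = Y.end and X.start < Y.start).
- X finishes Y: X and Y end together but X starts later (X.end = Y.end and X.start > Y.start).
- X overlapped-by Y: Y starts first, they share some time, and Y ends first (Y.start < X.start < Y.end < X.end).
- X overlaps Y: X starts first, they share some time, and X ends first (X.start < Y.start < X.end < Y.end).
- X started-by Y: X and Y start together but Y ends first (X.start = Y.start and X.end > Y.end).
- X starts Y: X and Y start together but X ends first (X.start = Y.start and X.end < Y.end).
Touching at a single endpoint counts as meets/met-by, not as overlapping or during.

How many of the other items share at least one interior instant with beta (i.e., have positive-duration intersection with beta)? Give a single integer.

4

Target beta = [Sat 04:00, Sat 08:00].
delta [Mon 13:00, Tue 11:00] → before → no.
eta [Mon 10:00, Wed 16:00] → before → no.
gamma [Mon 17:00, Tue 23:00] → before → no.
iota [Tue 09:00, Wed 11:00] → before → no.
kappa [Thu 04:00, Sun 07:00] → contains → counts.
lambda [Tue 11:00, Thu 20:00] → before → no.
mu [Wed 08:00, Sat 08:00] → finished-by → counts.
theta [Thu 12:00, Sun 03:00] → contains → counts.
zeta [Wed 02:00, Sat 08:00] → finished-by → counts.
Total: 4.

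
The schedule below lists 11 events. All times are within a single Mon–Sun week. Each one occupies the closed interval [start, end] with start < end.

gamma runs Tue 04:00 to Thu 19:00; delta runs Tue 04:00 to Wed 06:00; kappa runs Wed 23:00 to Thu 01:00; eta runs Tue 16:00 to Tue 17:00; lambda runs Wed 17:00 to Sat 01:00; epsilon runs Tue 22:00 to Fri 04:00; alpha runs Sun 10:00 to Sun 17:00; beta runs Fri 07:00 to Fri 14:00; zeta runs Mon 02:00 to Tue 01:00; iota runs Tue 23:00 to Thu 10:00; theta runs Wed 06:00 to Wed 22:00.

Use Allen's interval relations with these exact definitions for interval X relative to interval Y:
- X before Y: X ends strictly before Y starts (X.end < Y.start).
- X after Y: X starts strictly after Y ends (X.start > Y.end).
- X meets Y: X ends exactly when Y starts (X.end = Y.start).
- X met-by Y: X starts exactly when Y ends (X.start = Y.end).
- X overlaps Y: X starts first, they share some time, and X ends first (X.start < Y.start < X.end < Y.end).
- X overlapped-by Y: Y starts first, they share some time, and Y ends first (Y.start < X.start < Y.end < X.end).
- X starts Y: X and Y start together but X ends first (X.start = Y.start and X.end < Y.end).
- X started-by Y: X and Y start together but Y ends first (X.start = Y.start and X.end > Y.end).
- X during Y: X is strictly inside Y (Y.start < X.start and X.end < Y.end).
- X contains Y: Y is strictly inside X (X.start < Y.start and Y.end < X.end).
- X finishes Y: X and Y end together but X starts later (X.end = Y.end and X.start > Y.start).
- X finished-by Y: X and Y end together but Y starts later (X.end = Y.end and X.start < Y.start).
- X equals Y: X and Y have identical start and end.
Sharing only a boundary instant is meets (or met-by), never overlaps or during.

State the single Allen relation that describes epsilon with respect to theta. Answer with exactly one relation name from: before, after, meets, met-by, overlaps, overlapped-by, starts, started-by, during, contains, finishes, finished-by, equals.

epsilon = [Tue 22:00, Fri 04:00]; theta = [Wed 06:00, Wed 22:00].
Compare endpoints: epsilon.start < theta.start, epsilon.start < theta.end, epsilon.end > theta.start, epsilon.end > theta.end.
That pattern is 'contains'.

contains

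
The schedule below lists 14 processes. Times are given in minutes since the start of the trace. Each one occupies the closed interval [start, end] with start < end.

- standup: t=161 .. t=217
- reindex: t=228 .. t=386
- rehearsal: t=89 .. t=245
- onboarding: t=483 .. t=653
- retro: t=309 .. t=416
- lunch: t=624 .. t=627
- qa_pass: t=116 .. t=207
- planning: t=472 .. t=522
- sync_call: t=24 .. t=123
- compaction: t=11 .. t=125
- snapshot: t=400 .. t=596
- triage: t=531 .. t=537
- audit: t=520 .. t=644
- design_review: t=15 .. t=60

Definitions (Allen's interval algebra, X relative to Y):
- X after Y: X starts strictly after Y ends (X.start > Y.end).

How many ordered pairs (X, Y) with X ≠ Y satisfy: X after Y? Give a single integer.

67

Checking all 182 ordered pairs for relation 'after'; matching pairs in alphabetical order:
(audit, compaction): audit after compaction ✓
(audit, design_review): audit after design_review ✓
(audit, qa_pass): audit after qa_pass ✓
(audit, rehearsal): audit after rehearsal ✓
(audit, reindex): audit after reindex ✓
(audit, retro): audit after retro ✓
(audit, standup): audit after standup ✓
(audit, sync_call): audit after sync_call ✓
(lunch, compaction): lunch after compaction ✓
(lunch, design_review): lunch after design_review ✓
(lunch, planning): lunch after planning ✓
(lunch, qa_pass): lunch after qa_pass ✓
(lunch, rehearsal): lunch after rehearsal ✓
(lunch, reindex): lunch after reindex ✓
(lunch, retro): lunch after retro ✓
(lunch, snapshot): lunch after snapshot ✓
(lunch, standup): lunch after standup ✓
(lunch, sync_call): lunch after sync_call ✓
(lunch, triage): lunch after triage ✓
(onboarding, compaction): onboarding after compaction ✓
(onboarding, design_review): onboarding after design_review ✓
(onboarding, qa_pass): onboarding after qa_pass ✓
(onboarding, rehearsal): onboarding after rehearsal ✓
(onboarding, reindex): onboarding after reindex ✓
... plus 43 further pairs not listed.
Count: 67.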